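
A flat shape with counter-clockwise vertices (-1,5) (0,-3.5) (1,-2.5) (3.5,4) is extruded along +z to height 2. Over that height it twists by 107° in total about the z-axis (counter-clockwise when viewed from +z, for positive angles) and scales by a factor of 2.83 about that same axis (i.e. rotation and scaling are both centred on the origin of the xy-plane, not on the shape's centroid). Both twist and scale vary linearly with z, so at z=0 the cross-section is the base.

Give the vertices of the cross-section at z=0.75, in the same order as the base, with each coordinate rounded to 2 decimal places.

t = z/height = 0.75/2 = 0.375
s = 1 + (scale-1)·z/height = 1 + (2.83-1)·0.75/2 = 1.686250
θ = twist·z/height = 107°·0.75/2 = 40.1250° = 0.700313 rad
cos θ = 0.764640, sin θ = 0.644457 (intermediates below are computed at full precision and shown rounded to 5 d.p.)
v1: (-1,5) → rotate → (-3.98693,3.17874) → ×s → (-6.72296,5.36016) → (-6.72,5.36)
v2: (0,-3.5) → rotate → (2.25560,-2.67624) → ×s → (3.80351,-4.51281) → (3.80,-4.51)
v3: (1,-2.5) → rotate → (2.37578,-1.26714) → ×s → (4.00617,-2.13672) → (4.01,-2.14)
v4: (3.5,4) → rotate → (0.09841,5.31416) → ×s → (0.16595,8.96101) → (0.17,8.96)

Cross-section at z=0.75: (-6.72,5.36) (3.80,-4.51) (4.01,-2.14) (0.17,8.96)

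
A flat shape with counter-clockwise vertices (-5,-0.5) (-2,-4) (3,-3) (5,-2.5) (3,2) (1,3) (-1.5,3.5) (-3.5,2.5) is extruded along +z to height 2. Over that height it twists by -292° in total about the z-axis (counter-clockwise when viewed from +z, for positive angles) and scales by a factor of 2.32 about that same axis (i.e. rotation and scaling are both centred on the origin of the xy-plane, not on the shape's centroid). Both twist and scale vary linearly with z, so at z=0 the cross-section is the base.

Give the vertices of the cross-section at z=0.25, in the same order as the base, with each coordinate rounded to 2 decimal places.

t = z/height = 0.25/2 = 0.125
s = 1 + (scale-1)·z/height = 1 + (2.32-1)·0.25/2 = 1.165000
θ = twist·z/height = -292°·0.25/2 = -36.5000° = -0.637045 rad
cos θ = 0.803857, sin θ = -0.594823 (intermediates below are computed at full precision and shown rounded to 5 d.p.)
v1: (-5,-0.5) → rotate → (-4.31670,2.57219) → ×s → (-5.02895,2.99660) → (-5.03,3.00)
v2: (-2,-4) → rotate → (-3.98700,-2.02578) → ×s → (-4.64486,-2.36004) → (-4.64,-2.36)
v3: (3,-3) → rotate → (0.62710,-4.19604) → ×s → (0.73057,-4.88839) → (0.73,-4.89)
v4: (5,-2.5) → rotate → (2.53223,-4.98376) → ×s → (2.95004,-5.80608) → (2.95,-5.81)
v5: (3,2) → rotate → (3.60122,-0.17675) → ×s → (4.19542,-0.20592) → (4.20,-0.21)
v6: (1,3) → rotate → (2.58833,1.81675) → ×s → (3.01540,2.11651) → (3.02,2.12)
v7: (-1.5,3.5) → rotate → (0.87609,3.70573) → ×s → (1.02065,4.31718) → (1.02,4.32)
v8: (-3.5,2.5) → rotate → (-1.32644,4.09152) → ×s → (-1.54530,4.76662) → (-1.55,4.77)

Cross-section at z=0.25: (-5.03,3.00) (-4.64,-2.36) (0.73,-4.89) (2.95,-5.81) (4.20,-0.21) (3.02,2.12) (1.02,4.32) (-1.55,4.77)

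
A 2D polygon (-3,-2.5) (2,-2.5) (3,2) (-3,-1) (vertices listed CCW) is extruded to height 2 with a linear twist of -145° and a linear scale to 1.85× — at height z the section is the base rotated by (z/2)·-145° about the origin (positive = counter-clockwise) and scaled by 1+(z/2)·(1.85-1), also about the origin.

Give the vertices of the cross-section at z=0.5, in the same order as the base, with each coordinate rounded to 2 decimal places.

Cross-section at z=0.5: (-4.73,-0.29) (0.16,-3.88) (4.37,-0.20) (-3.65,1.17)

t = z/height = 0.5/2 = 0.25
s = 1 + (scale-1)·z/height = 1 + (1.85-1)·0.5/2 = 1.212500
θ = twist·z/height = -145°·0.5/2 = -36.2500° = -0.632682 rad
cos θ = 0.806445, sin θ = -0.591310 (intermediates below are computed at full precision and shown rounded to 5 d.p.)
v1: (-3,-2.5) → rotate → (-3.89761,-0.24218) → ×s → (-4.72585,-0.29365) → (-4.73,-0.29)
v2: (2,-2.5) → rotate → (0.13462,-3.19873) → ×s → (0.16322,-3.87846) → (0.16,-3.88)
v3: (3,2) → rotate → (3.60195,-0.16104) → ×s → (4.36737,-0.19526) → (4.37,-0.20)
v4: (-3,-1) → rotate → (-3.01064,0.96748) → ×s → (-3.65041,1.17307) → (-3.65,1.17)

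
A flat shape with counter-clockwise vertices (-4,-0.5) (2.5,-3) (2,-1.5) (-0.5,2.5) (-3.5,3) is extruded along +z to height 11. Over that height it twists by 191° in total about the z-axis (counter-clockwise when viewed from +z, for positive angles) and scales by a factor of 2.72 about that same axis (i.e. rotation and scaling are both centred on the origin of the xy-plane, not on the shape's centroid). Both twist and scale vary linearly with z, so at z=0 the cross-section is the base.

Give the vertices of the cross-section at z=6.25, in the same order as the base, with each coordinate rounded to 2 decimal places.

t = z/height = 6.25/11 = 0.568182
s = 1 + (scale-1)·z/height = 1 + (2.72-1)·6.25/11 = 1.977273
θ = twist·z/height = 191°·6.25/11 = 108.5227° = 1.894079 rad
cos θ = -0.317681, sin θ = 0.948198 (intermediates below are computed at full precision and shown rounded to 5 d.p.)
v1: (-4,-0.5) → rotate → (1.74482,-3.63395) → ×s → (3.44999,-7.18531) → (3.45,-7.19)
v2: (2.5,-3) → rotate → (2.05039,3.32354) → ×s → (4.05418,6.57154) → (4.05,6.57)
v3: (2,-1.5) → rotate → (0.78693,2.37292) → ×s → (1.55599,4.69190) → (1.56,4.69)
v4: (-0.5,2.5) → rotate → (-2.21165,-1.26830) → ×s → (-4.37304,-2.50778) → (-4.37,-2.51)
v5: (-3.5,3) → rotate → (-1.73271,-4.27173) → ×s → (-3.42604,-8.44638) → (-3.43,-8.45)

Cross-section at z=6.25: (3.45,-7.19) (4.05,6.57) (1.56,4.69) (-4.37,-2.51) (-3.43,-8.45)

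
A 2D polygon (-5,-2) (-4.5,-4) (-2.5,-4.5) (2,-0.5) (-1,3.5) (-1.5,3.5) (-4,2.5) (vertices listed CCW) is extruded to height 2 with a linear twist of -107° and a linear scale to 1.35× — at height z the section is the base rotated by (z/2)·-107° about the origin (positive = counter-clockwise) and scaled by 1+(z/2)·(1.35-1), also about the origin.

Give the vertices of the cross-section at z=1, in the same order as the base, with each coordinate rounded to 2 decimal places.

t = z/height = 1/2 = 0.5
s = 1 + (scale-1)·z/height = 1 + (1.35-1)·1/2 = 1.175000
θ = twist·z/height = -107°·1/2 = -53.5000° = -0.933751 rad
cos θ = 0.594823, sin θ = -0.803857 (intermediates below are computed at full precision and shown rounded to 5 d.p.)
v1: (-5,-2) → rotate → (-4.58183,2.82964) → ×s → (-5.38365,3.32483) → (-5.38,3.32)
v2: (-4.5,-4) → rotate → (-5.89213,1.23806) → ×s → (-6.92325,1.45473) → (-6.92,1.45)
v3: (-2.5,-4.5) → rotate → (-5.10441,-0.66706) → ×s → (-5.99769,-0.78380) → (-6.00,-0.78)
v4: (2,-0.5) → rotate → (0.78772,-1.90513) → ×s → (0.92557,-2.23852) → (0.93,-2.24)
v5: (-1,3.5) → rotate → (2.21868,2.88574) → ×s → (2.60694,3.39074) → (2.61,3.39)
v6: (-1.5,3.5) → rotate → (1.92126,3.28767) → ×s → (2.25749,3.86301) → (2.26,3.86)
v7: (-4,2.5) → rotate → (-0.36965,4.70248) → ×s → (-0.43434,5.52542) → (-0.43,5.53)

Cross-section at z=1: (-5.38,3.32) (-6.92,1.45) (-6.00,-0.78) (0.93,-2.24) (2.61,3.39) (2.26,3.86) (-0.43,5.53)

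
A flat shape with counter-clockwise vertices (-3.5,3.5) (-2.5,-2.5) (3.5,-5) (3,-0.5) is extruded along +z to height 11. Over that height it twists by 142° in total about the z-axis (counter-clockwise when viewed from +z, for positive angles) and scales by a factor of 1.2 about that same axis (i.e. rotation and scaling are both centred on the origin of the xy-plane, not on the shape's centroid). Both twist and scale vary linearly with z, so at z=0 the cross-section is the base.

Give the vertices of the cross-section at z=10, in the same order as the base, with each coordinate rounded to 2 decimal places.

Cross-section at z=10: (-0.60,-5.82) (4.16,-0.43) (1.98,6.94) (-1.78,3.12)

t = z/height = 10/11 = 0.909091
s = 1 + (scale-1)·z/height = 1 + (1.2-1)·10/11 = 1.181818
θ = twist·z/height = 142°·10/11 = 129.0909° = 2.253061 rad
cos θ = -0.630553, sin θ = 0.776146 (intermediates below are computed at full precision and shown rounded to 5 d.p.)
v1: (-3.5,3.5) → rotate → (-0.50958,-4.92345) → ×s → (-0.60223,-5.81862) → (-0.60,-5.82)
v2: (-2.5,-2.5) → rotate → (3.51675,-0.36398) → ×s → (4.15616,-0.43016) → (4.16,-0.43)
v3: (3.5,-5) → rotate → (1.67380,5.86928) → ×s → (1.97812,6.93642) → (1.98,6.94)
v4: (3,-0.5) → rotate → (-1.50358,2.64372) → ×s → (-1.77696,3.12439) → (-1.78,3.12)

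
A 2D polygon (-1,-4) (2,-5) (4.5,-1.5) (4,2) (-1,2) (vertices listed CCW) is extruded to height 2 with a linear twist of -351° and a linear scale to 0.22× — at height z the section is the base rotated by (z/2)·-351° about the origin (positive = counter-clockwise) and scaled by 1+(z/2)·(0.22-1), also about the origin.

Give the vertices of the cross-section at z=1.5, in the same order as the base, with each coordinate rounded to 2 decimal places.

Cross-section at z=1.5: (1.70,-0.22) (1.96,1.07) (0.40,1.93) (-1.02,1.55) (-0.78,-0.51)

t = z/height = 1.5/2 = 0.75
s = 1 + (scale-1)·z/height = 1 + (0.22-1)·1.5/2 = 0.415000
θ = twist·z/height = -351°·1.5/2 = -263.2500° = -4.594579 rad
cos θ = -0.117537, sin θ = 0.993068 (intermediates below are computed at full precision and shown rounded to 5 d.p.)
v1: (-1,-4) → rotate → (4.08981,-0.52292) → ×s → (1.69727,-0.21701) → (1.70,-0.22)
v2: (2,-5) → rotate → (4.73027,2.57382) → ×s → (1.96306,1.06814) → (1.96,1.07)
v3: (4.5,-1.5) → rotate → (0.96068,4.64511) → ×s → (0.39868,1.92772) → (0.40,1.93)
v4: (4,2) → rotate → (-2.45629,3.73720) → ×s → (-1.01936,1.55094) → (-1.02,1.55)
v5: (-1,2) → rotate → (-1.86860,-1.22814) → ×s → (-0.77547,-0.50968) → (-0.78,-0.51)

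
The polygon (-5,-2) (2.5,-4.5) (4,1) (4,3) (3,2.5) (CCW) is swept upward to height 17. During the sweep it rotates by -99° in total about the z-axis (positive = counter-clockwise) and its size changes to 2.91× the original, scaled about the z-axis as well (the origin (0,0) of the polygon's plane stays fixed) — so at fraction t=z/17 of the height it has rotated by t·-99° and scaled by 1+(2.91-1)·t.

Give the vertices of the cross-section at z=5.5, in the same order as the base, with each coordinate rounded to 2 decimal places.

Cross-section at z=5.5: (-8.57,1.55) (-0.43,-8.32) (6.34,-2.06) (8.06,0.68) (6.26,0.85)

t = z/height = 5.5/17 = 0.323529
s = 1 + (scale-1)·z/height = 1 + (2.91-1)·5.5/17 = 1.617941
θ = twist·z/height = -99°·5.5/17 = -32.0294° = -0.559019 rad
cos θ = 0.847776, sin θ = -0.530355 (intermediates below are computed at full precision and shown rounded to 5 d.p.)
v1: (-5,-2) → rotate → (-5.29959,0.95622) → ×s → (-8.57442,1.54711) → (-8.57,1.55)
v2: (2.5,-4.5) → rotate → (-0.26716,-5.14088) → ×s → (-0.43224,-8.31764) → (-0.43,-8.32)
v3: (4,1) → rotate → (3.92146,-1.27364) → ×s → (6.34469,-2.06068) → (6.34,-2.06)
v4: (4,3) → rotate → (4.98217,0.42191) → ×s → (8.06085,0.68263) → (8.06,0.68)
v5: (3,2.5) → rotate → (3.86921,0.52838) → ×s → (6.26016,0.85488) → (6.26,0.85)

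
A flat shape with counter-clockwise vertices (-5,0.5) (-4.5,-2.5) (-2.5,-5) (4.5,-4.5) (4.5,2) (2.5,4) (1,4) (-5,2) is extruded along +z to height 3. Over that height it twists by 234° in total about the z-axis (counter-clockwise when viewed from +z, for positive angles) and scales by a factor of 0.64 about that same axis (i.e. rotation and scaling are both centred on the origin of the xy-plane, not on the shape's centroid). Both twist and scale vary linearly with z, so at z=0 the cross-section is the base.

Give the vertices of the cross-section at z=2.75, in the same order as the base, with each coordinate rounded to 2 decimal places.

Cross-section at z=2.75: (2.95,1.62) (1.54,3.09) (-0.52,3.71) (-4.19,0.78) (-1.73,-2.81) (0.14,-3.16) (0.97,-2.59) (3.52,0.79)

t = z/height = 2.75/3 = 0.916667
s = 1 + (scale-1)·z/height = 1 + (0.64-1)·2.75/3 = 0.670000
θ = twist·z/height = 234°·2.75/3 = 214.5000° = 3.743731 rad
cos θ = -0.824126, sin θ = -0.566406 (intermediates below are computed at full precision and shown rounded to 5 d.p.)
v1: (-5,0.5) → rotate → (4.40383,2.41997) → ×s → (2.95057,1.62138) → (2.95,1.62)
v2: (-4.5,-2.5) → rotate → (2.29255,4.60914) → ×s → (1.53601,3.08813) → (1.54,3.09)
v3: (-2.5,-5) → rotate → (-0.77172,5.53665) → ×s → (-0.51705,3.70955) → (-0.52,3.71)
v4: (4.5,-4.5) → rotate → (-6.25740,1.15974) → ×s → (-4.19246,0.77703) → (-4.19,0.78)
v5: (4.5,2) → rotate → (-2.57576,-4.19708) → ×s → (-1.72576,-2.81204) → (-1.73,-2.81)
v6: (2.5,4) → rotate → (0.20531,-4.71252) → ×s → (0.13756,-3.15739) → (0.14,-3.16)
v7: (1,4) → rotate → (1.44150,-3.86291) → ×s → (0.96580,-2.58815) → (0.97,-2.59)
v8: (-5,2) → rotate → (5.25344,1.18378) → ×s → (3.51981,0.79313) → (3.52,0.79)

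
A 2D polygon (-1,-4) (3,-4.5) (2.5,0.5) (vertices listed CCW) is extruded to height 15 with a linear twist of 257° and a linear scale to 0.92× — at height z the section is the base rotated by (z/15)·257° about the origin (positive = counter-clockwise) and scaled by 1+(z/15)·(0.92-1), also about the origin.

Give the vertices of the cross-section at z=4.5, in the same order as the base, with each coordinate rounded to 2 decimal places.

Cross-section at z=4.5: (3.59,-1.82) (4.93,1.87) (0.07,2.49)

t = z/height = 4.5/15 = 0.3
s = 1 + (scale-1)·z/height = 1 + (0.92-1)·4.5/15 = 0.976000
θ = twist·z/height = 257°·4.5/15 = 77.1000° = 1.345649 rad
cos θ = 0.223250, sin θ = 0.974761 (intermediates below are computed at full precision and shown rounded to 5 d.p.)
v1: (-1,-4) → rotate → (3.67579,-1.86776) → ×s → (3.58758,-1.82294) → (3.59,-1.82)
v2: (3,-4.5) → rotate → (5.05618,1.91966) → ×s → (4.93483,1.87359) → (4.93,1.87)
v3: (2.5,0.5) → rotate → (0.07074,2.54853) → ×s → (0.06905,2.48736) → (0.07,2.49)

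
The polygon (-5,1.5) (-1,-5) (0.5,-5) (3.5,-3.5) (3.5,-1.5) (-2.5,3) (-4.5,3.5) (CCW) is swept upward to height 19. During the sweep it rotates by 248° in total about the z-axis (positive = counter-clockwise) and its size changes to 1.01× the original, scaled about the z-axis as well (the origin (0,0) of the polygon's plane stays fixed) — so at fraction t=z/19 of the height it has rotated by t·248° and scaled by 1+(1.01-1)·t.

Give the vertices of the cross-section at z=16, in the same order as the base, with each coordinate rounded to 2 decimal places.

t = z/height = 16/19 = 0.842105
s = 1 + (scale-1)·z/height = 1 + (1.01-1)·16/19 = 1.008421
θ = twist·z/height = 248°·16/19 = 208.8421° = 3.644982 rad
cos θ = -0.875952, sin θ = -0.482398 (intermediates below are computed at full precision and shown rounded to 5 d.p.)
v1: (-5,1.5) → rotate → (5.10336,1.09806) → ×s → (5.14633,1.10731) → (5.15,1.11)
v2: (-1,-5) → rotate → (-1.53604,4.86216) → ×s → (-1.54897,4.90310) → (-1.55,4.90)
v3: (0.5,-5) → rotate → (-2.84996,4.13856) → ×s → (-2.87396,4.17341) → (-2.87,4.17)
v4: (3.5,-3.5) → rotate → (-4.75422,1.37744) → ×s → (-4.79426,1.38904) → (-4.79,1.39)
v5: (3.5,-1.5) → rotate → (-3.78943,-0.37446) → ×s → (-3.82134,-0.37762) → (-3.82,-0.38)
v6: (-2.5,3) → rotate → (3.63707,-1.42186) → ×s → (3.66770,-1.43384) → (3.67,-1.43)
v7: (-4.5,3.5) → rotate → (5.63018,-0.89504) → ×s → (5.67759,-0.90258) → (5.68,-0.90)

Cross-section at z=16: (5.15,1.11) (-1.55,4.90) (-2.87,4.17) (-4.79,1.39) (-3.82,-0.38) (3.67,-1.43) (5.68,-0.90)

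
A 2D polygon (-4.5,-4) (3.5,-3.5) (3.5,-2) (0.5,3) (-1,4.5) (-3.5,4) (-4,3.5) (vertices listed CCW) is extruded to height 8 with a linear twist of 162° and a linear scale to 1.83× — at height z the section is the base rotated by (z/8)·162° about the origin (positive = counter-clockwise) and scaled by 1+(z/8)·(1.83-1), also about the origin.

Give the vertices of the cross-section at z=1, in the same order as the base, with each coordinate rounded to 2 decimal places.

t = z/height = 1/8 = 0.125
s = 1 + (scale-1)·z/height = 1 + (1.83-1)·1/8 = 1.103750
θ = twist·z/height = 162°·1/8 = 20.2500° = 0.353429 rad
cos θ = 0.938191, sin θ = 0.346117 (intermediates below are computed at full precision and shown rounded to 5 d.p.)
v1: (-4.5,-4) → rotate → (-2.83739,-5.31029) → ×s → (-3.13177,-5.86123) → (-3.13,-5.86)
v2: (3.5,-3.5) → rotate → (4.49508,-2.07226) → ×s → (4.96144,-2.28726) → (4.96,-2.29)
v3: (3.5,-2) → rotate → (3.97590,-0.66497) → ×s → (4.38840,-0.73396) → (4.39,-0.73)
v4: (0.5,3) → rotate → (-0.56926,2.98763) → ×s → (-0.62832,3.29760) → (-0.63,3.30)
v5: (-1,4.5) → rotate → (-2.49572,3.87574) → ×s → (-2.75465,4.27785) → (-2.75,4.28)
v6: (-3.5,4) → rotate → (-4.66814,2.54136) → ×s → (-5.15246,2.80502) → (-5.15,2.81)
v7: (-4,3.5) → rotate → (-4.96418,1.89920) → ×s → (-5.47921,2.09624) → (-5.48,2.10)

Cross-section at z=1: (-3.13,-5.86) (4.96,-2.29) (4.39,-0.73) (-0.63,3.30) (-2.75,4.28) (-5.15,2.81) (-5.48,2.10)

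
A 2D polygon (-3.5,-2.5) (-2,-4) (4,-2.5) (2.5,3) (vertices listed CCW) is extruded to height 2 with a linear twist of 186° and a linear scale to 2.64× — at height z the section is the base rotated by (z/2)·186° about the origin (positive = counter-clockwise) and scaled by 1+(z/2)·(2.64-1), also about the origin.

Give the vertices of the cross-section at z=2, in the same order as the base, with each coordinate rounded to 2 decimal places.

t = z/height = 2/2 = 1
s = 1 + (scale-1)·z/height = 1 + (2.64-1)·2/2 = 2.640000
θ = twist·z/height = 186°·2/2 = 186.0000° = 3.246312 rad
cos θ = -0.994522, sin θ = -0.104528 (intermediates below are computed at full precision and shown rounded to 5 d.p.)
v1: (-3.5,-2.5) → rotate → (3.21951,2.85215) → ×s → (8.49949,7.52969) → (8.50,7.53)
v2: (-2,-4) → rotate → (1.57093,4.18714) → ×s → (4.14726,11.05406) → (4.15,11.05)
v3: (4,-2.5) → rotate → (-4.23941,2.06819) → ×s → (-11.19204,5.46002) → (-11.19,5.46)
v4: (2.5,3) → rotate → (-2.17272,-3.24489) → ×s → (-5.73598,-8.56650) → (-5.74,-8.57)

Cross-section at z=2: (8.50,7.53) (4.15,11.05) (-11.19,5.46) (-5.74,-8.57)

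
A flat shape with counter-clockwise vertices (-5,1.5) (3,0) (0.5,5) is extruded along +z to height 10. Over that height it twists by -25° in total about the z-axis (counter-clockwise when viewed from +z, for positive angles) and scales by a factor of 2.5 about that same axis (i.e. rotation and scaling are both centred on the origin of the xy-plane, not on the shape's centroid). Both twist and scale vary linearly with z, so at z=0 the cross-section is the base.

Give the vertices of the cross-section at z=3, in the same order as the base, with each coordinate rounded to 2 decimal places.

t = z/height = 3/10 = 0.3
s = 1 + (scale-1)·z/height = 1 + (2.5-1)·3/10 = 1.450000
θ = twist·z/height = -25°·3/10 = -7.5000° = -0.130900 rad
cos θ = 0.991445, sin θ = -0.130526 (intermediates below are computed at full precision and shown rounded to 5 d.p.)
v1: (-5,1.5) → rotate → (-4.76144,2.13980) → ×s → (-6.90408,3.10271) → (-6.90,3.10)
v2: (3,0) → rotate → (2.97433,-0.39158) → ×s → (4.31279,-0.56779) → (4.31,-0.57)
v3: (0.5,5) → rotate → (1.14835,4.89196) → ×s → (1.66511,7.09334) → (1.67,7.09)

Cross-section at z=3: (-6.90,3.10) (4.31,-0.57) (1.67,7.09)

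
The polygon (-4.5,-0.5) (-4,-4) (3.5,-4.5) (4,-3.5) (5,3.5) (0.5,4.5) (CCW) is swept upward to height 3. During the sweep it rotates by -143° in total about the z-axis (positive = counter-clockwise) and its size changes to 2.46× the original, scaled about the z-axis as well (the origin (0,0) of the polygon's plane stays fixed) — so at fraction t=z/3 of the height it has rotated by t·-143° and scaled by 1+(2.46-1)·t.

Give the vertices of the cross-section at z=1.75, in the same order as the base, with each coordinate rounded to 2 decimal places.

t = z/height = 1.75/3 = 0.583333
s = 1 + (scale-1)·z/height = 1 + (2.46-1)·1.75/3 = 1.851667
θ = twist·z/height = -143°·1.75/3 = -83.4167° = -1.455895 rad
cos θ = 0.114648, sin θ = -0.993406 (intermediates below are computed at full precision and shown rounded to 5 d.p.)
v1: (-4.5,-0.5) → rotate → (-1.01262,4.41300) → ×s → (-1.87503,8.17141) → (-1.88,8.17)
v2: (-4,-4) → rotate → (-4.43222,3.51503) → ×s → (-8.20699,6.50867) → (-8.21,6.51)
v3: (3.5,-4.5) → rotate → (-4.06906,-3.99284) → ×s → (-7.53454,-7.39341) → (-7.53,-7.39)
v4: (4,-3.5) → rotate → (-3.01833,-4.37489) → ×s → (-5.58894,-8.10084) → (-5.59,-8.10)
v5: (5,3.5) → rotate → (4.05016,-4.56576) → ×s → (7.49955,-8.45427) → (7.50,-8.45)
v6: (0.5,4.5) → rotate → (4.52765,0.01921) → ×s → (8.38370,0.03558) → (8.38,0.04)

Cross-section at z=1.75: (-1.88,8.17) (-8.21,6.51) (-7.53,-7.39) (-5.59,-8.10) (7.50,-8.45) (8.38,0.04)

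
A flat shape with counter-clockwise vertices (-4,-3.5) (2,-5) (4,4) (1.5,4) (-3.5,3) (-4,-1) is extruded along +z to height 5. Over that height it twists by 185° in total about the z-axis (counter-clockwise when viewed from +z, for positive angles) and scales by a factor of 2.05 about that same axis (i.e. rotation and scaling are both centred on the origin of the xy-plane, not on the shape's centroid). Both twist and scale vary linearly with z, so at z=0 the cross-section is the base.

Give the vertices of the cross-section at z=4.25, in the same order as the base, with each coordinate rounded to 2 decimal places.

Cross-section at z=4.25: (9.54,3.18) (0.17,10.19) (-9.91,-4.05) (-5.55,-5.88) (3.91,-7.80) (7.71,-1.18)

t = z/height = 4.25/5 = 0.85
s = 1 + (scale-1)·z/height = 1 + (2.05-1)·4.25/5 = 1.892500
θ = twist·z/height = 185°·4.25/5 = 157.2500° = 2.744530 rad
cos θ = -0.922201, sin θ = 0.386711 (intermediates below are computed at full precision and shown rounded to 5 d.p.)
v1: (-4,-3.5) → rotate → (5.04229,1.68086) → ×s → (9.54254,3.18103) → (9.54,3.18)
v2: (2,-5) → rotate → (0.08915,5.38443) → ×s → (0.16872,10.19003) → (0.17,10.19)
v3: (4,4) → rotate → (-5.23565,-2.14196) → ×s → (-9.90846,-4.05366) → (-9.91,-4.05)
v4: (1.5,4) → rotate → (-2.93015,-3.10874) → ×s → (-5.54530,-5.88329) → (-5.55,-5.88)
v5: (-3.5,3) → rotate → (2.06757,-4.12009) → ×s → (3.91288,-7.79727) → (3.91,-7.80)
v6: (-4,-1) → rotate → (4.07551,-0.62464) → ×s → (7.71291,-1.18214) → (7.71,-1.18)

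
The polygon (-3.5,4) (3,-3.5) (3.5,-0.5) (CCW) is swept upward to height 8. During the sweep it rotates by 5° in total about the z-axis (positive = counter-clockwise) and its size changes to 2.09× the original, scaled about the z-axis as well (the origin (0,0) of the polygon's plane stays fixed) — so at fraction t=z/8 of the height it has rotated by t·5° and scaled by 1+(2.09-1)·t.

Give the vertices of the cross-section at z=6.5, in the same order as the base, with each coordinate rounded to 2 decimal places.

t = z/height = 6.5/8 = 0.8125
s = 1 + (scale-1)·z/height = 1 + (2.09-1)·6.5/8 = 1.885625
θ = twist·z/height = 5°·6.5/8 = 4.0625° = 0.070904 rad
cos θ = 0.997487, sin θ = 0.070845 (intermediates below are computed at full precision and shown rounded to 5 d.p.)
v1: (-3.5,4) → rotate → (-3.77458,3.74199) → ×s → (-7.11745,7.05600) → (-7.12,7.06)
v2: (3,-3.5) → rotate → (3.24042,-3.27867) → ×s → (6.11021,-6.18235) → (6.11,-6.18)
v3: (3.5,-0.5) → rotate → (3.52663,-0.25079) → ×s → (6.64990,-0.47289) → (6.65,-0.47)

Cross-section at z=6.5: (-7.12,7.06) (6.11,-6.18) (6.65,-0.47)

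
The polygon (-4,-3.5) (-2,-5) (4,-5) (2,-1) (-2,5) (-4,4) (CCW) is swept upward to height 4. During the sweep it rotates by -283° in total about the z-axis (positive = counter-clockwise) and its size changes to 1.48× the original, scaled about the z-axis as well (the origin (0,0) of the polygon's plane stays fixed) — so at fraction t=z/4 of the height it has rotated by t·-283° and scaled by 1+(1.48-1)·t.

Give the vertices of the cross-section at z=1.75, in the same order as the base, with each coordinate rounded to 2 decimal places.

Cross-section at z=1.75: (-0.83,6.38) (-3.68,5.38) (-7.72,-0.65) (-2.35,-1.34) (6.37,-1.36) (6.71,1.33)

t = z/height = 1.75/4 = 0.4375
s = 1 + (scale-1)·z/height = 1 + (1.48-1)·1.75/4 = 1.210000
θ = twist·z/height = -283°·1.75/4 = -123.8125° = -2.160936 rad
cos θ = -0.556477, sin θ = -0.830863 (intermediates below are computed at full precision and shown rounded to 5 d.p.)
v1: (-4,-3.5) → rotate → (-0.68211,5.27112) → ×s → (-0.82536,6.37806) → (-0.83,6.38)
v2: (-2,-5) → rotate → (-3.04136,4.44411) → ×s → (-3.68005,5.37737) → (-3.68,5.38)
v3: (4,-5) → rotate → (-6.38022,-0.54107) → ×s → (-7.72007,-0.65469) → (-7.72,-0.65)
v4: (2,-1) → rotate → (-1.94382,-1.10525) → ×s → (-2.35202,-1.33735) → (-2.35,-1.34)
v5: (-2,5) → rotate → (5.26727,-1.12066) → ×s → (6.37340,-1.35600) → (6.37,-1.36)
v6: (-4,4) → rotate → (5.54936,1.09754) → ×s → (6.71473,1.32803) → (6.71,1.33)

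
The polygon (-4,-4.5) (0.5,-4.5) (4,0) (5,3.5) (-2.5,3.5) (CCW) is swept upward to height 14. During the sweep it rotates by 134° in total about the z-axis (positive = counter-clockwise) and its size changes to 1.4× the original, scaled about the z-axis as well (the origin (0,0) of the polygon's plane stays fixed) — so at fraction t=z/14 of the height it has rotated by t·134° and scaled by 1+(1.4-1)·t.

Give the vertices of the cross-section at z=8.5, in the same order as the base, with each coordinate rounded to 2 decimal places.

t = z/height = 8.5/14 = 0.607143
s = 1 + (scale-1)·z/height = 1 + (1.4-1)·8.5/14 = 1.242857
θ = twist·z/height = 134°·8.5/14 = 81.3571° = 1.419950 rad
cos θ = 0.150275, sin θ = 0.988644 (intermediates below are computed at full precision and shown rounded to 5 d.p.)
v1: (-4,-4.5) → rotate → (3.84780,-4.63081) → ×s → (4.78227,-5.75544) → (4.78,-5.76)
v2: (0.5,-4.5) → rotate → (4.52404,-0.18191) → ×s → (5.62273,-0.22609) → (5.62,-0.23)
v3: (4,0) → rotate → (0.60110,3.95458) → ×s → (0.74708,4.91497) → (0.75,4.91)
v4: (5,3.5) → rotate → (-2.70888,5.46918) → ×s → (-3.36675,6.79741) → (-3.37,6.80)
v5: (-2.5,3.5) → rotate → (-3.83594,-1.94565) → ×s → (-4.76753,-2.41816) → (-4.77,-2.42)

Cross-section at z=8.5: (4.78,-5.76) (5.62,-0.23) (0.75,4.91) (-3.37,6.80) (-4.77,-2.42)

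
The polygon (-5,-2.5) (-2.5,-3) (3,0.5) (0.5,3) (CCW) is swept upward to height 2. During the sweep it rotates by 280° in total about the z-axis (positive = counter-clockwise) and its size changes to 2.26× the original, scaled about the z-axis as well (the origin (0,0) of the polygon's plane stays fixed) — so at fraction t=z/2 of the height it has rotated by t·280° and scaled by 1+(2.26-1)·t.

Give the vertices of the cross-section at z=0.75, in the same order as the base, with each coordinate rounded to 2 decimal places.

t = z/height = 0.75/2 = 0.375
s = 1 + (scale-1)·z/height = 1 + (2.26-1)·0.75/2 = 1.472500
θ = twist·z/height = 280°·0.75/2 = 105.0000° = 1.832596 rad
cos θ = -0.258819, sin θ = 0.965926 (intermediates below are computed at full precision and shown rounded to 5 d.p.)
v1: (-5,-2.5) → rotate → (3.70891,-4.18258) → ×s → (5.46137,-6.15885) → (5.46,-6.16)
v2: (-2.5,-3) → rotate → (3.54483,-1.63836) → ×s → (5.21975,-2.41248) → (5.22,-2.41)
v3: (3,0.5) → rotate → (-1.25942,2.76837) → ×s → (-1.85450,4.07642) → (-1.85,4.08)
v4: (0.5,3) → rotate → (-3.02719,-0.29349) → ×s → (-4.45753,-0.43217) → (-4.46,-0.43)

Cross-section at z=0.75: (5.46,-6.16) (5.22,-2.41) (-1.85,4.08) (-4.46,-0.43)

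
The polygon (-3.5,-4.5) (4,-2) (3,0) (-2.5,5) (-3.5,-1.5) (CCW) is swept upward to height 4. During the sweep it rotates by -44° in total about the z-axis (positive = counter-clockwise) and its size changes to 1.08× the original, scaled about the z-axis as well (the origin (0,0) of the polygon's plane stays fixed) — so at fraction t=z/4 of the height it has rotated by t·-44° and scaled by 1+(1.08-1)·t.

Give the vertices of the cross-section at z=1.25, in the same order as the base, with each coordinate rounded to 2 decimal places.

Cross-section at z=1.25: (-4.58,-3.63) (3.50,-2.97) (2.99,-0.73) (-1.27,5.59) (-3.85,-0.64)

t = z/height = 1.25/4 = 0.3125
s = 1 + (scale-1)·z/height = 1 + (1.08-1)·1.25/4 = 1.025000
θ = twist·z/height = -44°·1.25/4 = -13.7500° = -0.239983 rad
cos θ = 0.971342, sin θ = -0.237686 (intermediates below are computed at full precision and shown rounded to 5 d.p.)
v1: (-3.5,-4.5) → rotate → (-4.46928,-3.53914) → ×s → (-4.58102,-3.62762) → (-4.58,-3.63)
v2: (4,-2) → rotate → (3.41000,-2.89343) → ×s → (3.49525,-2.96576) → (3.50,-2.97)
v3: (3,0) → rotate → (2.91403,-0.71306) → ×s → (2.98688,-0.73088) → (2.99,-0.73)
v4: (-2.5,5) → rotate → (-1.23993,5.45093) → ×s → (-1.27092,5.58720) → (-1.27,5.59)
v5: (-3.5,-1.5) → rotate → (-3.75623,-0.62511) → ×s → (-3.85013,-0.64074) → (-3.85,-0.64)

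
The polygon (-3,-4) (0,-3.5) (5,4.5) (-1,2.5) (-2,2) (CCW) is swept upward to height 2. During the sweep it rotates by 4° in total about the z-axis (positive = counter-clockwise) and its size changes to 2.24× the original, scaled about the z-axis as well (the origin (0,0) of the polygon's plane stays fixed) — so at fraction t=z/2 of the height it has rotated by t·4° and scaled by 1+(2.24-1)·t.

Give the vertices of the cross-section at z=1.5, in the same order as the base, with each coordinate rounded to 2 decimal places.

Cross-section at z=1.5: (-5.38,-8.01) (0.35,-6.75) (9.18,9.18) (-2.18,4.72) (-4.06,3.65)

t = z/height = 1.5/2 = 0.75
s = 1 + (scale-1)·z/height = 1 + (2.24-1)·1.5/2 = 1.930000
θ = twist·z/height = 4°·1.5/2 = 3.0000° = 0.052360 rad
cos θ = 0.998630, sin θ = 0.052336 (intermediates below are computed at full precision and shown rounded to 5 d.p.)
v1: (-3,-4) → rotate → (-2.78654,-4.15153) → ×s → (-5.37803,-8.01245) → (-5.38,-8.01)
v2: (0,-3.5) → rotate → (0.18318,-3.49520) → ×s → (0.35353,-6.74574) → (0.35,-6.75)
v3: (5,4.5) → rotate → (4.75764,4.75551) → ×s → (9.18224,9.17814) → (9.18,9.18)
v4: (-1,2.5) → rotate → (-1.12947,2.44424) → ×s → (-2.17988,4.71738) → (-2.18,4.72)
v5: (-2,2) → rotate → (-2.10193,1.89259) → ×s → (-4.05673,3.65269) → (-4.06,3.65)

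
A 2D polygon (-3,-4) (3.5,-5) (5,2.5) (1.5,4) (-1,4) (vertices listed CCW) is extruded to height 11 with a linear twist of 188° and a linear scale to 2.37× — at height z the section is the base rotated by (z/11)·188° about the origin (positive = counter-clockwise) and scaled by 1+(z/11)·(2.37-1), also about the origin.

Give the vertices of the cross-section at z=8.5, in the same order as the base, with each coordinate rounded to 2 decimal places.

Cross-section at z=8.5: (9.77,3.25) (-0.06,12.56) (-11.39,1.63) (-7.23,-5.01) (-3.00,-7.94)

t = z/height = 8.5/11 = 0.772727
s = 1 + (scale-1)·z/height = 1 + (2.37-1)·8.5/11 = 2.058636
θ = twist·z/height = 188°·8.5/11 = 145.2727° = 2.535487 rad
cos θ = -0.821873, sin θ = 0.569671 (intermediates below are computed at full precision and shown rounded to 5 d.p.)
v1: (-3,-4) → rotate → (4.74430,1.57848) → ×s → (9.76679,3.24952) → (9.77,3.25)
v2: (3.5,-5) → rotate → (-0.02820,6.10321) → ×s → (-0.05806,12.56430) → (-0.06,12.56)
v3: (5,2.5) → rotate → (-5.53354,0.79367) → ×s → (-11.39155,1.63388) → (-11.39,1.63)
v4: (1.5,4) → rotate → (-3.51149,-2.43299) → ×s → (-7.22889,-5.00863) → (-7.23,-5.01)
v5: (-1,4) → rotate → (-1.45681,-3.85716) → ×s → (-2.99904,-7.94050) → (-3.00,-7.94)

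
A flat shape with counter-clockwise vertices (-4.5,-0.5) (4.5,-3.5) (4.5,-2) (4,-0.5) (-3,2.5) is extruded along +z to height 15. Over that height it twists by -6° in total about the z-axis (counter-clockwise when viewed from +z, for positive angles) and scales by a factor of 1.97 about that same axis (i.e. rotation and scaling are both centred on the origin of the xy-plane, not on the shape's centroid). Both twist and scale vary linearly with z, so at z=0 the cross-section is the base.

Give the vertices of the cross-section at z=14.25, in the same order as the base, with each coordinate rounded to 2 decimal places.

t = z/height = 14.25/15 = 0.95
s = 1 + (scale-1)·z/height = 1 + (1.97-1)·14.25/15 = 1.921500
θ = twist·z/height = -6°·14.25/15 = -5.7000° = -0.099484 rad
cos θ = 0.995056, sin θ = -0.099320 (intermediates below are computed at full precision and shown rounded to 5 d.p.)
v1: (-4.5,-0.5) → rotate → (-4.52741,-0.05059) → ×s → (-8.69942,-0.09721) → (-8.70,-0.10)
v2: (4.5,-3.5) → rotate → (4.13013,-3.92963) → ×s → (7.93605,-7.55079) → (7.94,-7.55)
v3: (4.5,-2) → rotate → (4.27911,-2.43705) → ×s → (8.22231,-4.68279) → (8.22,-4.68)
v4: (4,-0.5) → rotate → (3.93056,-0.89481) → ×s → (7.55258,-1.71937) → (7.55,-1.72)
v5: (-3,2.5) → rotate → (-2.73687,2.78560) → ×s → (-5.25889,5.35253) → (-5.26,5.35)

Cross-section at z=14.25: (-8.70,-0.10) (7.94,-7.55) (8.22,-4.68) (7.55,-1.72) (-5.26,5.35)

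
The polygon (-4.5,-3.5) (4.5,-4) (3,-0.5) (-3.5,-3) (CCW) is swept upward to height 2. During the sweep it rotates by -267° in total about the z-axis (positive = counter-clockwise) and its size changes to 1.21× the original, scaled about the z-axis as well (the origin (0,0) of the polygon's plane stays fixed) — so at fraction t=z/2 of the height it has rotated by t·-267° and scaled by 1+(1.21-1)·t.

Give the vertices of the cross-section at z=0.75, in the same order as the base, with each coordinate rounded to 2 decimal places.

Cross-section at z=0.75: (-2.86,5.44) (-5.10,-4.02) (-1.10,-3.09) (-2.52,4.29)

t = z/height = 0.75/2 = 0.375
s = 1 + (scale-1)·z/height = 1 + (1.21-1)·0.75/2 = 1.078750
θ = twist·z/height = -267°·0.75/2 = -100.1250° = -1.747511 rad
cos θ = -0.175796, sin θ = -0.984427 (intermediates below are computed at full precision and shown rounded to 5 d.p.)
v1: (-4.5,-3.5) → rotate → (-2.65441,5.04521) → ×s → (-2.86344,5.44252) → (-2.86,5.44)
v2: (4.5,-4) → rotate → (-4.72879,-3.72673) → ×s → (-5.10118,-4.02021) → (-5.10,-4.02)
v3: (3,-0.5) → rotate → (-1.01960,-2.86538) → ×s → (-1.09990,-3.09103) → (-1.10,-3.09)
v4: (-3.5,-3) → rotate → (-2.33799,3.97288) → ×s → (-2.52211,4.28575) → (-2.52,4.29)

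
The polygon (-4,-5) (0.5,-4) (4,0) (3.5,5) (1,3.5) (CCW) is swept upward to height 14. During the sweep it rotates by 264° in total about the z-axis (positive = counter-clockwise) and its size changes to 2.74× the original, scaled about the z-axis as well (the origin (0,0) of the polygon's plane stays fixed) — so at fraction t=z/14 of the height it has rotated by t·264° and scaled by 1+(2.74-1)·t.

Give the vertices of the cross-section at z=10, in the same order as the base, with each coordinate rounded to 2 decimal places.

Cross-section at z=10: (7.20,12.43) (-2.45,8.70) (-8.87,-1.34) (-6.09,-12.26) (-1.05,-8.10)

t = z/height = 10/14 = 0.714286
s = 1 + (scale-1)·z/height = 1 + (2.74-1)·10/14 = 2.242857
θ = twist·z/height = 264°·10/14 = 188.5714° = 3.291192 rad
cos θ = -0.988831, sin θ = -0.149042 (intermediates below are computed at full precision and shown rounded to 5 d.p.)
v1: (-4,-5) → rotate → (3.21011,5.54032) → ×s → (7.19982,12.42615) → (7.20,12.43)
v2: (0.5,-4) → rotate → (-1.09058,3.88080) → ×s → (-2.44603,8.70408) → (-2.45,8.70)
v3: (4,0) → rotate → (-3.95532,-0.59617) → ×s → (-8.87123,-1.33712) → (-8.87,-1.34)
v4: (3.5,5) → rotate → (-2.71570,-5.46580) → ×s → (-6.09092,-12.25901) → (-6.09,-12.26)
v5: (1,3.5) → rotate → (-0.46718,-3.60995) → ×s → (-1.04782,-8.09660) → (-1.05,-8.10)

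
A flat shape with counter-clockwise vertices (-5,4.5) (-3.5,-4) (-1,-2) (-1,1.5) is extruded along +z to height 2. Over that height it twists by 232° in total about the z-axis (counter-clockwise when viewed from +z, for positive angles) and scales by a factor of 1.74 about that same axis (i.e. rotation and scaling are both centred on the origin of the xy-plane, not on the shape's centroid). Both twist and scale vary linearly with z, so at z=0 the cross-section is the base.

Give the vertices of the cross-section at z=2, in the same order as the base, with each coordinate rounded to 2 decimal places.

Cross-section at z=2: (11.53,2.04) (-1.74,9.08) (-1.67,3.51) (3.13,-0.24)

t = z/height = 2/2 = 1
s = 1 + (scale-1)·z/height = 1 + (1.74-1)·2/2 = 1.740000
θ = twist·z/height = 232°·2/2 = 232.0000° = 4.049164 rad
cos θ = -0.615661, sin θ = -0.788011 (intermediates below are computed at full precision and shown rounded to 5 d.p.)
v1: (-5,4.5) → rotate → (6.62436,1.16958) → ×s → (11.52638,2.03506) → (11.53,2.04)
v2: (-3.5,-4) → rotate → (-0.99723,5.22068) → ×s → (-1.73518,9.08399) → (-1.74,9.08)
v3: (-1,-2) → rotate → (-0.96036,2.01933) → ×s → (-1.67103,3.51364) → (-1.67,3.51)
v4: (-1,1.5) → rotate → (1.79768,-0.13548) → ×s → (3.12796,-0.23574) → (3.13,-0.24)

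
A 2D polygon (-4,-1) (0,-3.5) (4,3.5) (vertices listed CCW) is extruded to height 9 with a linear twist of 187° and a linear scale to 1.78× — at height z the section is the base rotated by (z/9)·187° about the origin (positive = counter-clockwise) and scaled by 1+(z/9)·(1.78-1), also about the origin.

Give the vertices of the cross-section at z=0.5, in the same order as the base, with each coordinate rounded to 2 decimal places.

t = z/height = 0.5/9 = 0.0555556
s = 1 + (scale-1)·z/height = 1 + (1.78-1)·0.5/9 = 1.043333
θ = twist·z/height = 187°·0.5/9 = 10.3889° = 0.181320 rad
cos θ = 0.983606, sin θ = 0.180328 (intermediates below are computed at full precision and shown rounded to 5 d.p.)
v1: (-4,-1) → rotate → (-3.75410,-1.70492) → ×s → (-3.91677,-1.77880) → (-3.92,-1.78)
v2: (0,-3.5) → rotate → (0.63115,-3.44262) → ×s → (0.65850,-3.59180) → (0.66,-3.59)
v3: (4,3.5) → rotate → (3.30328,4.16394) → ×s → (3.44642,4.34437) → (3.45,4.34)

Cross-section at z=0.5: (-3.92,-1.78) (0.66,-3.59) (3.45,4.34)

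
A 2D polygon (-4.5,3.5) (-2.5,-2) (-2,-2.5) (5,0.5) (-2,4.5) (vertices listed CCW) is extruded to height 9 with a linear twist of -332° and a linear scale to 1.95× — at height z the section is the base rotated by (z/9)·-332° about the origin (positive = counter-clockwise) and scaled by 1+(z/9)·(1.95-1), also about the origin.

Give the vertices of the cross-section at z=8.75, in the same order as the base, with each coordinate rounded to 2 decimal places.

Cross-section at z=8.75: (-10.97,0.12) (-1.50,-5.97) (-0.15,-6.16) (7.08,6.58) (-8.30,4.57)

t = z/height = 8.75/9 = 0.972222
s = 1 + (scale-1)·z/height = 1 + (1.95-1)·8.75/9 = 1.923611
θ = twist·z/height = -332°·8.75/9 = -322.7778° = -5.633535 rad
cos θ = 0.796295, sin θ = 0.604908 (intermediates below are computed at full precision and shown rounded to 5 d.p.)
v1: (-4.5,3.5) → rotate → (-5.70051,0.06495) → ×s → (-10.96556,0.12493) → (-10.97,0.12)
v2: (-2.5,-2) → rotate → (-0.78092,-3.10486) → ×s → (-1.50219,-5.97254) → (-1.50,-5.97)
v3: (-2,-2.5) → rotate → (-0.08032,-3.20055) → ×s → (-0.15451,-6.15662) → (-0.15,-6.16)
v4: (5,0.5) → rotate → (3.67902,3.42269) → ×s → (7.07701,6.58392) → (7.08,6.58)
v5: (-2,4.5) → rotate → (-4.31468,2.37351) → ×s → (-8.29976,4.56572) → (-8.30,4.57)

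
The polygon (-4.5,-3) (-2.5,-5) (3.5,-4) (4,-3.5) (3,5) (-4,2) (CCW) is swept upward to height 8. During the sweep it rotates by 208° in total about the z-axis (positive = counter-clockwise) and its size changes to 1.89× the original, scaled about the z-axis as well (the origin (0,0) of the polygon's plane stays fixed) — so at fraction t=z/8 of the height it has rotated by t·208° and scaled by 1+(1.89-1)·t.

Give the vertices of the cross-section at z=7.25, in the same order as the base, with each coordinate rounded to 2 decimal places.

t = z/height = 7.25/8 = 0.90625
s = 1 + (scale-1)·z/height = 1 + (1.89-1)·7.25/8 = 1.806563
θ = twist·z/height = 208°·7.25/8 = 188.5000° = 3.289946 rad
cos θ = -0.989016, sin θ = -0.147809 (intermediates below are computed at full precision and shown rounded to 5 d.p.)
v1: (-4.5,-3) → rotate → (4.00714,3.63219) → ×s → (7.23915,6.56178) → (7.24,6.56)
v2: (-2.5,-5) → rotate → (1.73349,5.31460) → ×s → (3.13166,9.60116) → (3.13,9.60)
v3: (3.5,-4) → rotate → (-4.05279,3.43873) → ×s → (-7.32162,6.21228) → (-7.32,6.21)
v4: (4,-3.5) → rotate → (-4.47340,2.87032) → ×s → (-8.08147,5.18541) → (-8.08,5.19)
v5: (3,5) → rotate → (-2.22800,-5.38851) → ×s → (-4.02502,-9.73468) → (-4.03,-9.73)
v6: (-4,2) → rotate → (4.25168,-1.38679) → ×s → (7.68093,-2.50533) → (7.68,-2.51)

Cross-section at z=7.25: (7.24,6.56) (3.13,9.60) (-7.32,6.21) (-8.08,5.19) (-4.03,-9.73) (7.68,-2.51)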